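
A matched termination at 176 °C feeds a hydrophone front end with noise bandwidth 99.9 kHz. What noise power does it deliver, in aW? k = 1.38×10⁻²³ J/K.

T = 176 °C + 273.15 = 449.15 K
P_n = kTB = 1.38×10⁻²³ × 449.15 × 9.99×10⁴ = 6.19×10⁻¹⁶ W = 619 aW

619 aW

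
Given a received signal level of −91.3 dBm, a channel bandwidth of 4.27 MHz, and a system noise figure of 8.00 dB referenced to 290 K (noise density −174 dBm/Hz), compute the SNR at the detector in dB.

Noise floor: N = −174 + 10 log₁₀(B) + NF
10 log₁₀(4.27×10⁶) = 66.3 dB
N = −174 + 66.3 + 8.00 = −99.70 dBm
SNR = P_sig − N = −91.3 − (−99.70) = 8.40 dB → 8.4 dB

8.4 dB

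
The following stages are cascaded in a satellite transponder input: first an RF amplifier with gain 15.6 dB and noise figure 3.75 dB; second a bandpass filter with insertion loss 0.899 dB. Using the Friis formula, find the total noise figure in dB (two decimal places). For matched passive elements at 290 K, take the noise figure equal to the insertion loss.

3.76 dB

Convert to linear (a loss of L dB is a gain of −L dB): F_i = 10^(NF_i/10), G_i = 10^(G_i,dB/10)
  Stage 1: F_1 = 10^(3.75/10) = 2.371, G_1 = 10^(15.6/10) = 36.31
  Stage 2: F_2 = 10^(0.899/10) = 1.230, G_2 = 10^(−0.899/10) = 0.8130
Friis cascade:
  F = 2.371 + (1.230 − 1)/36.31 = 2.378
NF = 10 log₁₀(2.378) = 3.76 dB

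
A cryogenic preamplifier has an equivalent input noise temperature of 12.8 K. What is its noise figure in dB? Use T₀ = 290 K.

F = 1 + T_e/T₀ = 1 + 12.8/290 = 1.04414
NF = 10 log₁₀(1.04414) = 0.188 dB

0.188 dB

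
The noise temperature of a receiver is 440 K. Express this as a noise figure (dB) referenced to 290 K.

F = 1 + T_e/T₀ = 1 + 440/290 = 2.51724
NF = 10 log₁₀(2.51724) = 4.01 dB

4.01 dB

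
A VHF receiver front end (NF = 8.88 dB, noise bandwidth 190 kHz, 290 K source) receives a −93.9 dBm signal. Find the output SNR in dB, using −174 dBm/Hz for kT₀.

Noise floor: N = −174 + 10 log₁₀(B) + NF
10 log₁₀(1.90×10⁵) = 52.79 dB
N = −174 + 52.79 + 8.88 = −112.33 dBm
SNR = P_sig − N = −93.9 − (−112.33) = 18.43 dB → 18.4 dB

18.4 dB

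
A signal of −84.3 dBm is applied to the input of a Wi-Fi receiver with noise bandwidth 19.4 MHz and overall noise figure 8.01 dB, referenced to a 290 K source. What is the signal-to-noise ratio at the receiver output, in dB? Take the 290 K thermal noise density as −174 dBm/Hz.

8.8 dB

Noise floor: N = −174 + 10 log₁₀(B) + NF
10 log₁₀(1.94×10⁷) = 72.88 dB
N = −174 + 72.88 + 8.01 = −93.11 dBm
SNR = P_sig − N = −84.3 − (−93.11) = 8.81 dB → 8.8 dB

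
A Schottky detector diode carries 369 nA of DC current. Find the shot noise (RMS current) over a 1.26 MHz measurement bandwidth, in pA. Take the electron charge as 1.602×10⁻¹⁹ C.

I_n = √(2qI·B)
2qI·B = 2 × 1.602×10⁻¹⁹ × 3.69×10⁻⁷ × 1.26×10⁶ = 1.49×10⁻¹⁹ A²
I_n = √(1.49×10⁻¹⁹) = 3.86×10⁻¹⁰ A = 386 pA

386 pA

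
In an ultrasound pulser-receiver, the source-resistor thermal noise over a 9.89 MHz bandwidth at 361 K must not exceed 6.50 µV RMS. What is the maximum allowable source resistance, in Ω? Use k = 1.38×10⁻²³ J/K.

214 Ω

Johnson–Nyquist: V_n = √(4kTRB) ⇒ R = V_n² / (4kTB)
4kTB = 4 × 1.38×10⁻²³ × 361 × 9.89×10⁶ = 1.97×10⁻¹³
R = (6.50×10⁻⁶)² / 1.97×10⁻¹³ = 2.14×10² Ω = 214 Ω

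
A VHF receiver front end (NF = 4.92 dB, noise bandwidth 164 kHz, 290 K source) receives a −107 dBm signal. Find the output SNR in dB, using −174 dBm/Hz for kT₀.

Noise floor: N = −174 + 10 log₁₀(B) + NF
10 log₁₀(1.64×10⁵) = 52.15 dB
N = −174 + 52.15 + 4.92 = −116.93 dBm
SNR = P_sig − N = −107 − (−116.93) = 9.93 dB → 9.9 dB

9.9 dB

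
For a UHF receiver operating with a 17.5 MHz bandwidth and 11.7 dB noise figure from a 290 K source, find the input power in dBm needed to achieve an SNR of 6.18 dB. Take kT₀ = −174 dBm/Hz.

−83.7 dBm

Sensitivity = −174 + 10 log₁₀(B) + NF + SNR_min
= −174 + 72.43 + 11.7 + 6.18
= −83.69 dBm → −83.7 dBm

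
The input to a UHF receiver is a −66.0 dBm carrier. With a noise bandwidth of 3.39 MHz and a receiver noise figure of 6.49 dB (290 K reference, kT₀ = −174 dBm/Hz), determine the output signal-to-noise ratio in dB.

36.2 dB

Noise floor: N = −174 + 10 log₁₀(B) + NF
10 log₁₀(3.39×10⁶) = 65.3 dB
N = −174 + 65.3 + 6.49 = −102.21 dBm
SNR = P_sig − N = −66.0 − (−102.21) = 36.21 dB → 36.2 dB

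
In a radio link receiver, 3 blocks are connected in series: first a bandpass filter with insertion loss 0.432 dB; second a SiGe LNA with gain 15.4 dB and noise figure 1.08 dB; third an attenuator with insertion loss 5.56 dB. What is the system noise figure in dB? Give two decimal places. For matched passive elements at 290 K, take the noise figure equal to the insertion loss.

Convert to linear (a loss of L dB is a gain of −L dB): F_i = 10^(NF_i/10), G_i = 10^(G_i,dB/10)
  Stage 1: F_1 = 10^(0.432/10) = 1.105, G_1 = 10^(−0.432/10) = 0.9053
  Stage 2: F_2 = 10^(1.08/10) = 1.282, G_2 = 10^(15.4/10) = 34.67
  Stage 3: F_3 = 10^(5.56/10) = 3.597, G_3 = 10^(−5.56/10) = 0.2780
Friis cascade:
  F = 1.105 + (1.282 − 1)/0.9053 + (3.597 − 1)/31.39 = 1.499
NF = 10 log₁₀(1.499) = 1.76 dB

1.76 dB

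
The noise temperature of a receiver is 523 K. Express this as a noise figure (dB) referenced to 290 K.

F = 1 + T_e/T₀ = 1 + 523/290 = 2.80345
NF = 10 log₁₀(2.80345) = 4.48 dB

4.48 dB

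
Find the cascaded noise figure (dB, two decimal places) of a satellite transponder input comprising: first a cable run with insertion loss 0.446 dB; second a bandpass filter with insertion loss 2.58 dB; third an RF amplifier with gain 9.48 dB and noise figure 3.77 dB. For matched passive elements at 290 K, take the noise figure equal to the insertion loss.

6.80 dB

Convert to linear (a loss of L dB is a gain of −L dB): F_i = 10^(NF_i/10), G_i = 10^(G_i,dB/10)
  Stage 1: F_1 = 10^(0.446/10) = 1.108, G_1 = 10^(−0.446/10) = 0.9024
  Stage 2: F_2 = 10^(2.58/10) = 1.811, G_2 = 10^(−2.58/10) = 0.5521
  Stage 3: F_3 = 10^(3.77/10) = 2.382, G_3 = 10^(9.48/10) = 8.872
Friis cascade:
  F = 1.108 + (1.811 − 1)/0.9024 + (2.382 − 1)/0.4982 = 4.782
NF = 10 log₁₀(4.782) = 6.80 dB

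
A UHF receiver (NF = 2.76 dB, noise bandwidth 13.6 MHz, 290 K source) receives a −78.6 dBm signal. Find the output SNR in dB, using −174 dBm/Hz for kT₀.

21.3 dB

Noise floor: N = −174 + 10 log₁₀(B) + NF
10 log₁₀(1.36×10⁷) = 71.34 dB
N = −174 + 71.34 + 2.76 = −99.90 dBm
SNR = P_sig − N = −78.6 − (−99.90) = 21.30 dB → 21.3 dB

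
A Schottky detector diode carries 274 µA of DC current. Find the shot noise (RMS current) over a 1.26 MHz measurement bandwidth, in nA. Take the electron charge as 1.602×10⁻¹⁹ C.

I_n = √(2qI·B)
2qI·B = 2 × 1.602×10⁻¹⁹ × 2.74×10⁻⁴ × 1.26×10⁶ = 1.11×10⁻¹⁶ A²
I_n = √(1.11×10⁻¹⁶) = 1.05×10⁻⁸ A = 10.5 nA

10.5 nA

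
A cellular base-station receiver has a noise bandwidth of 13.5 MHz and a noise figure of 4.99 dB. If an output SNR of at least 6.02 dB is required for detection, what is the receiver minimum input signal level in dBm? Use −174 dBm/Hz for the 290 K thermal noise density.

−91.7 dBm

Sensitivity = −174 + 10 log₁₀(B) + NF + SNR_min
= −174 + 71.3 + 4.99 + 6.02
= −91.69 dBm → −91.7 dBm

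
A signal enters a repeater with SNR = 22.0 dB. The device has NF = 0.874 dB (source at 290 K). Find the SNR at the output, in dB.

By definition F = SNR_in/SNR_out, so in dB: SNR_out = SNR_in − NF
SNR_out = 22.0 − 0.874 = 21.126 dB

21.126 dB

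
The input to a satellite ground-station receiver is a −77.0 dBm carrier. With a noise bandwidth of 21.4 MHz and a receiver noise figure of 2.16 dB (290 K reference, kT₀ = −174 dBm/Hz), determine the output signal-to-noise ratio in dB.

Noise floor: N = −174 + 10 log₁₀(B) + NF
10 log₁₀(2.14×10⁷) = 73.3 dB
N = −174 + 73.3 + 2.16 = −98.54 dBm
SNR = P_sig − N = −77.0 − (−98.54) = 21.54 dB → 21.5 dB

21.5 dB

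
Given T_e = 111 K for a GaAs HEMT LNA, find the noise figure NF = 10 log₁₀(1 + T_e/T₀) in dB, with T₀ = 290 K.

1.41 dB

F = 1 + T_e/T₀ = 1 + 111/290 = 1.38276
NF = 10 log₁₀(1.38276) = 1.41 dB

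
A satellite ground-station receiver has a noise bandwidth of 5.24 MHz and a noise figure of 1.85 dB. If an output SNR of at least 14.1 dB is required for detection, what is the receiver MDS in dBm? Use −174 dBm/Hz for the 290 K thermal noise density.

Sensitivity = −174 + 10 log₁₀(B) + NF + SNR_min
= −174 + 67.19 + 1.85 + 14.1
= −90.86 dBm → −90.9 dBm

−90.9 dBm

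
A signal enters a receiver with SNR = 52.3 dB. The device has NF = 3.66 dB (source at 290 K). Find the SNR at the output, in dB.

By definition F = SNR_in/SNR_out, so in dB: SNR_out = SNR_in − NF
SNR_out = 52.3 − 3.66 = 48.64 dB

48.64 dB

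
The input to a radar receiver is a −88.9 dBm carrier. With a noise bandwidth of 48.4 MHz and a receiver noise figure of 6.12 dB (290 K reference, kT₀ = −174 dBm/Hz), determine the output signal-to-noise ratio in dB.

2.1 dB

Noise floor: N = −174 + 10 log₁₀(B) + NF
10 log₁₀(4.84×10⁷) = 76.85 dB
N = −174 + 76.85 + 6.12 = −91.03 dBm
SNR = P_sig − N = −88.9 − (−91.03) = 2.13 dB → 2.1 dB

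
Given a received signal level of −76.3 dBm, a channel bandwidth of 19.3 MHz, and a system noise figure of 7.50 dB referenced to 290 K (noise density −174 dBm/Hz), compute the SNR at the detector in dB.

17.3 dB

Noise floor: N = −174 + 10 log₁₀(B) + NF
10 log₁₀(1.93×10⁷) = 72.86 dB
N = −174 + 72.86 + 7.50 = −93.64 dBm
SNR = P_sig − N = −76.3 − (−93.64) = 17.34 dB → 17.3 dB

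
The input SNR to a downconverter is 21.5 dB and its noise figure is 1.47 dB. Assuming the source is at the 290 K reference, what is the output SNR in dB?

By definition F = SNR_in/SNR_out, so in dB: SNR_out = SNR_in − NF
SNR_out = 21.5 − 1.47 = 20.03 dB

20.03 dB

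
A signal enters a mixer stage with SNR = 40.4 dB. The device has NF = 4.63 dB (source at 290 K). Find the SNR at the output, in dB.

35.77 dB

By definition F = SNR_in/SNR_out, so in dB: SNR_out = SNR_in − NF
SNR_out = 40.4 − 4.63 = 35.77 dB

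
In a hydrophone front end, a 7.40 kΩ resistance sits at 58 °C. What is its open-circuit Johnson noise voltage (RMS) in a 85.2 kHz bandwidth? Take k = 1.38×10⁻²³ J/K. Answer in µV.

T = 58 °C + 273.15 = 331.15 K
V_n = √(4kTRB)
4kTRB = 4 × 1.38×10⁻²³ × 331.15 × 7.40×10³ × 8.52×10⁴ = 1.15×10⁻¹¹ V²
V_n = √(1.15×10⁻¹¹) = 3.39×10⁻⁶ V = 3.39 µV

3.39 µV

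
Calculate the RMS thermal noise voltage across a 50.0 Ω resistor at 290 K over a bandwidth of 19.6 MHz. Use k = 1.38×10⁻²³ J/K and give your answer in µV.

V_n = √(4kTRB)
4kTRB = 4 × 1.38×10⁻²³ × 290 × 5.00×10¹ × 1.96×10⁷ = 1.57×10⁻¹¹ V²
V_n = √(1.57×10⁻¹¹) = 3.96×10⁻⁶ V = 3.96 µV

3.96 µV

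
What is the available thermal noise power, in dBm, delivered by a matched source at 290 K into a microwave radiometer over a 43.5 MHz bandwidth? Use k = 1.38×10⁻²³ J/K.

−97.6 dBm

P_n = kTB = 1.38×10⁻²³ × 290 × 4.35×10⁷ = 1.74×10⁻¹³ W
In dBm: 10 log₁₀(1.74×10⁻¹³ / 10⁻³) = −97.6 dBm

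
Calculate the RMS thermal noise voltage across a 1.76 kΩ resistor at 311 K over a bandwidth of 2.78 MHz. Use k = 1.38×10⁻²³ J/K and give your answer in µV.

9.16 µV

V_n = √(4kTRB)
4kTRB = 4 × 1.38×10⁻²³ × 311 × 1.76×10³ × 2.78×10⁶ = 8.40×10⁻¹¹ V²
V_n = √(8.40×10⁻¹¹) = 9.16×10⁻⁶ V = 9.16 µV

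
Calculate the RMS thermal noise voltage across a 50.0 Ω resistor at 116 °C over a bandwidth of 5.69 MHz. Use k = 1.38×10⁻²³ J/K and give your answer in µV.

2.47 µV

T = 116 °C + 273.15 = 389.15 K
V_n = √(4kTRB)
4kTRB = 4 × 1.38×10⁻²³ × 389.15 × 5.00×10¹ × 5.69×10⁶ = 6.11×10⁻¹² V²
V_n = √(6.11×10⁻¹²) = 2.47×10⁻⁶ V = 2.47 µV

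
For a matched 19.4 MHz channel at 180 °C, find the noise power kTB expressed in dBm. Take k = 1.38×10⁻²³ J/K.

T = 180 °C + 273.15 = 453.15 K
P_n = kTB = 1.38×10⁻²³ × 453.15 × 1.94×10⁷ = 1.21×10⁻¹³ W
In dBm: 10 log₁₀(1.21×10⁻¹³ / 10⁻³) = −99.2 dBm

−99.2 dBm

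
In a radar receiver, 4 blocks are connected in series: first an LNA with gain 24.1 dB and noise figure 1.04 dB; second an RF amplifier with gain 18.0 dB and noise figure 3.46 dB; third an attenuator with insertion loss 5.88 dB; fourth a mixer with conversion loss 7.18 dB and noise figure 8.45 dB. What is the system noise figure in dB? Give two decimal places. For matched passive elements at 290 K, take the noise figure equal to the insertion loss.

Convert to linear (a loss of L dB is a gain of −L dB): F_i = 10^(NF_i/10), G_i = 10^(G_i,dB/10)
  Stage 1: F_1 = 10^(1.04/10) = 1.271, G_1 = 10^(24.1/10) = 257.0
  Stage 2: F_2 = 10^(3.46/10) = 2.218, G_2 = 10^(18.0/10) = 63.10
  Stage 3: F_3 = 10^(5.88/10) = 3.873, G_3 = 10^(−5.88/10) = 0.2582
  Stage 4: F_4 = 10^(8.45/10) = 6.998, G_4 = 10^(−7.18/10) = 0.1914
Friis cascade:
  F = 1.271 + (2.218 − 1)/257.0 + (3.873 − 1)/1.622×10⁴ + (6.998 − 1)/4188 = 1.277
NF = 10 log₁₀(1.277) = 1.06 dB

1.06 dB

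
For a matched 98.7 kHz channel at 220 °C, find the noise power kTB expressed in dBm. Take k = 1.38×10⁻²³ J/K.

T = 220 °C + 273.15 = 493.15 K
P_n = kTB = 1.38×10⁻²³ × 493.15 × 9.87×10⁴ = 6.72×10⁻¹⁶ W
In dBm: 10 log₁₀(6.72×10⁻¹⁶ / 10⁻³) = −121.7 dBm

−121.7 dBm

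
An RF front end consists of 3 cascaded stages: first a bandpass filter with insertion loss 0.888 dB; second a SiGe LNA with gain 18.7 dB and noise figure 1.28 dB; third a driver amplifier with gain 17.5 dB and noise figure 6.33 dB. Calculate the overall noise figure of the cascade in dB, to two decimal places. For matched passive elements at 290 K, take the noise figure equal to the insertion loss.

Convert to linear (a loss of L dB is a gain of −L dB): F_i = 10^(NF_i/10), G_i = 10^(G_i,dB/10)
  Stage 1: F_1 = 10^(0.888/10) = 1.227, G_1 = 10^(−0.888/10) = 0.8151
  Stage 2: F_2 = 10^(1.28/10) = 1.343, G_2 = 10^(18.7/10) = 74.13
  Stage 3: F_3 = 10^(6.33/10) = 4.295, G_3 = 10^(17.5/10) = 56.23
Friis cascade:
  F = 1.227 + (1.343 − 1)/0.8151 + (4.295 − 1)/60.42 = 1.702
NF = 10 log₁₀(1.702) = 2.31 dB

2.31 dB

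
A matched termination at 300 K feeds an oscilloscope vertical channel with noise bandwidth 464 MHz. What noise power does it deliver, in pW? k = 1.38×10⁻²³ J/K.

P_n = kTB = 1.38×10⁻²³ × 300 × 4.64×10⁸ = 1.92×10⁻¹² W = 1.92 pW

1.92 pW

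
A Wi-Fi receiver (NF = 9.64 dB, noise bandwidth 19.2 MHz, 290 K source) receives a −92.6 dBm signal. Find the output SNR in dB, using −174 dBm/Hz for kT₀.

Noise floor: N = −174 + 10 log₁₀(B) + NF
10 log₁₀(1.92×10⁷) = 72.83 dB
N = −174 + 72.83 + 9.64 = −91.53 dBm
SNR = P_sig − N = −92.6 − (−91.53) = −1.07 dB → −1.1 dB

−1.1 dB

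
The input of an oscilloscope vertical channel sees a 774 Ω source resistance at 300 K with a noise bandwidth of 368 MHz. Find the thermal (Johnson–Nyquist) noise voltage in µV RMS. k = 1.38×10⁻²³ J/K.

68.7 µV

V_n = √(4kTRB)
4kTRB = 4 × 1.38×10⁻²³ × 300 × 7.74×10² × 3.68×10⁸ = 4.72×10⁻⁹ V²
V_n = √(4.72×10⁻⁹) = 6.87×10⁻⁵ V = 68.7 µV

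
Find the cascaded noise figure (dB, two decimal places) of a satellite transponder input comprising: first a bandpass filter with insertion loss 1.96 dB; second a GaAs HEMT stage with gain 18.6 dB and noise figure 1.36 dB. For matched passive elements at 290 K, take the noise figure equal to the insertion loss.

3.32 dB

Convert to linear (a loss of L dB is a gain of −L dB): F_i = 10^(NF_i/10), G_i = 10^(G_i,dB/10)
  Stage 1: F_1 = 10^(1.96/10) = 1.570, G_1 = 10^(−1.96/10) = 0.6368
  Stage 2: F_2 = 10^(1.36/10) = 1.368, G_2 = 10^(18.6/10) = 72.44
Friis cascade:
  F = 1.570 + (1.368 − 1)/0.6368 = 2.148
NF = 10 log₁₀(2.148) = 3.32 dB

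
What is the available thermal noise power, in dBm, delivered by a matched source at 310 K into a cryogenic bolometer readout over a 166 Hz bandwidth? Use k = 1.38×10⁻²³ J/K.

−151.5 dBm

P_n = kTB = 1.38×10⁻²³ × 310 × 1.66×10² = 7.10×10⁻¹⁹ W
In dBm: 10 log₁₀(7.10×10⁻¹⁹ / 10⁻³) = −151.5 dBm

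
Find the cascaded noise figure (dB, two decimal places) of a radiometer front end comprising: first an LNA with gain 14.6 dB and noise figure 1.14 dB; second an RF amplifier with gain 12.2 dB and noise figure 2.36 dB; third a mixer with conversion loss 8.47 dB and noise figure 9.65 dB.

1.28 dB

Convert to linear (a loss of L dB is a gain of −L dB): F_i = 10^(NF_i/10), G_i = 10^(G_i,dB/10)
  Stage 1: F_1 = 10^(1.14/10) = 1.300, G_1 = 10^(14.6/10) = 28.84
  Stage 2: F_2 = 10^(2.36/10) = 1.722, G_2 = 10^(12.2/10) = 16.60
  Stage 3: F_3 = 10^(9.65/10) = 9.226, G_3 = 10^(−8.47/10) = 0.1422
Friis cascade:
  F = 1.300 + (1.722 − 1)/28.84 + (9.226 − 1)/478.6 = 1.342
NF = 10 log₁₀(1.342) = 1.28 dB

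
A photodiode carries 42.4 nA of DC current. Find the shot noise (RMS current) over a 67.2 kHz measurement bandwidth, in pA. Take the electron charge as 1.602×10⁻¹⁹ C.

I_n = √(2qI·B)
2qI·B = 2 × 1.602×10⁻¹⁹ × 4.24×10⁻⁸ × 6.72×10⁴ = 9.13×10⁻²² A²
I_n = √(9.13×10⁻²²) = 3.02×10⁻¹¹ A = 30.2 pA

30.2 pA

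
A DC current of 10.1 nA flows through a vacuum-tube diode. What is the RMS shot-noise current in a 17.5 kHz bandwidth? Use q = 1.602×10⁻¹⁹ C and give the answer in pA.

7.53 pA

I_n = √(2qI·B)
2qI·B = 2 × 1.602×10⁻¹⁹ × 1.01×10⁻⁸ × 1.75×10⁴ = 5.66×10⁻²³ A²
I_n = √(5.66×10⁻²³) = 7.53×10⁻¹² A = 7.53 pA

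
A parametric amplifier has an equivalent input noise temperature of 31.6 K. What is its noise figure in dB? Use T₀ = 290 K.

0.449 dB

F = 1 + T_e/T₀ = 1 + 31.6/290 = 1.10897
NF = 10 log₁₀(1.10897) = 0.449 dB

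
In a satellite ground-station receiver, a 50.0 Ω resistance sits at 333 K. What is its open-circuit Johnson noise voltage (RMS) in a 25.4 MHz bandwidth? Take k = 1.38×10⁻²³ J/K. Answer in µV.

V_n = √(4kTRB)
4kTRB = 4 × 1.38×10⁻²³ × 333 × 5.00×10¹ × 2.54×10⁷ = 2.33×10⁻¹¹ V²
V_n = √(2.33×10⁻¹¹) = 4.83×10⁻⁶ V = 4.83 µV

4.83 µV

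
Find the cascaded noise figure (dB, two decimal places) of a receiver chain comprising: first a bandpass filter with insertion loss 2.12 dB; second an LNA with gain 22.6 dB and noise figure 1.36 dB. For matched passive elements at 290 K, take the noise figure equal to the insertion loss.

3.48 dB

Convert to linear (a loss of L dB is a gain of −L dB): F_i = 10^(NF_i/10), G_i = 10^(G_i,dB/10)
  Stage 1: F_1 = 10^(2.12/10) = 1.629, G_1 = 10^(−2.12/10) = 0.6138
  Stage 2: F_2 = 10^(1.36/10) = 1.368, G_2 = 10^(22.6/10) = 182.0
Friis cascade:
  F = 1.629 + (1.368 − 1)/0.6138 = 2.228
NF = 10 log₁₀(2.228) = 3.48 dB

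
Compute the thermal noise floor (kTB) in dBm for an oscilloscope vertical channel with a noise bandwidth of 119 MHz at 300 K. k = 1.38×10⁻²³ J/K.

P_n = kTB = 1.38×10⁻²³ × 300 × 1.19×10⁸ = 4.93×10⁻¹³ W
In dBm: 10 log₁₀(4.93×10⁻¹³ / 10⁻³) = −93.1 dBm

−93.1 dBm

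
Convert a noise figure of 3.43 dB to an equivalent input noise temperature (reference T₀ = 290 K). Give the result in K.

349 K

F = 10^(3.43/10) = 2.20293
T_e = (F − 1)·T₀ = (2.20293 − 1) × 290 = 349 K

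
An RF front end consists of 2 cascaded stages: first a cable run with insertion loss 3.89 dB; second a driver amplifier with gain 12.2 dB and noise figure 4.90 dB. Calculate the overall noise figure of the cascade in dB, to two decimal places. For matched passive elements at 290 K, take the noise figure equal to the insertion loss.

Convert to linear (a loss of L dB is a gain of −L dB): F_i = 10^(NF_i/10), G_i = 10^(G_i,dB/10)
  Stage 1: F_1 = 10^(3.89/10) = 2.449, G_1 = 10^(−3.89/10) = 0.4083
  Stage 2: F_2 = 10^(4.90/10) = 3.090, G_2 = 10^(12.2/10) = 16.60
Friis cascade:
  F = 2.449 + (3.090 − 1)/0.4083 = 7.568
NF = 10 log₁₀(7.568) = 8.79 dB

8.79 dB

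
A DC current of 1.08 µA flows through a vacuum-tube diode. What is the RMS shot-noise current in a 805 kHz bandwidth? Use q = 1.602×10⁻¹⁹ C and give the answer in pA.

528 pA

I_n = √(2qI·B)
2qI·B = 2 × 1.602×10⁻¹⁹ × 1.08×10⁻⁶ × 8.05×10⁵ = 2.79×10⁻¹⁹ A²
I_n = √(2.79×10⁻¹⁹) = 5.28×10⁻¹⁰ A = 528 pA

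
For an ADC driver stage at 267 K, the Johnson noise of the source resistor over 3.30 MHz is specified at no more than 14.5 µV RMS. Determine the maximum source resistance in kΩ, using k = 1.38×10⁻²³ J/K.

Johnson–Nyquist: V_n = √(4kTRB) ⇒ R = V_n² / (4kTB)
4kTB = 4 × 1.38×10⁻²³ × 267 × 3.30×10⁶ = 4.86×10⁻¹⁴
R = (1.45×10⁻⁵)² / 4.86×10⁻¹⁴ = 4.32×10³ Ω = 4.32 kΩ

4.32 kΩ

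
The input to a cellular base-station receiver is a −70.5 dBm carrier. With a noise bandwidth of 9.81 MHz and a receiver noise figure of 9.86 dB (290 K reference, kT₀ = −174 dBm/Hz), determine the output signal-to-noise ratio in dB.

23.7 dB

Noise floor: N = −174 + 10 log₁₀(B) + NF
10 log₁₀(9.81×10⁶) = 69.92 dB
N = −174 + 69.92 + 9.86 = −94.22 dBm
SNR = P_sig − N = −70.5 − (−94.22) = 23.72 dB → 23.7 dB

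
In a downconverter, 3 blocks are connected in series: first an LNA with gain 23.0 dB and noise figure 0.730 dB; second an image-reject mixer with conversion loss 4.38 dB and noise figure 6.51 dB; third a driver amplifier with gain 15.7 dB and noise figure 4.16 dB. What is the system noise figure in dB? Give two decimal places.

0.87 dB

Convert to linear (a loss of L dB is a gain of −L dB): F_i = 10^(NF_i/10), G_i = 10^(G_i,dB/10)
  Stage 1: F_1 = 10^(0.730/10) = 1.183, G_1 = 10^(23.0/10) = 199.5
  Stage 2: F_2 = 10^(6.51/10) = 4.477, G_2 = 10^(−4.38/10) = 0.3648
  Stage 3: F_3 = 10^(4.16/10) = 2.606, G_3 = 10^(15.7/10) = 37.15
Friis cascade:
  F = 1.183 + (4.477 − 1)/199.5 + (2.606 − 1)/72.78 = 1.223
NF = 10 log₁₀(1.223) = 0.87 dB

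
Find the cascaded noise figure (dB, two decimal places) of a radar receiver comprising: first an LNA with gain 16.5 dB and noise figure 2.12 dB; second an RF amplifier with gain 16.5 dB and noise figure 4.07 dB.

Convert to linear (a loss of L dB is a gain of −L dB): F_i = 10^(NF_i/10), G_i = 10^(G_i,dB/10)
  Stage 1: F_1 = 10^(2.12/10) = 1.629, G_1 = 10^(16.5/10) = 44.67
  Stage 2: F_2 = 10^(4.07/10) = 2.553, G_2 = 10^(16.5/10) = 44.67
Friis cascade:
  F = 1.629 + (2.553 − 1)/44.67 = 1.664
NF = 10 log₁₀(1.664) = 2.21 dB

2.21 dB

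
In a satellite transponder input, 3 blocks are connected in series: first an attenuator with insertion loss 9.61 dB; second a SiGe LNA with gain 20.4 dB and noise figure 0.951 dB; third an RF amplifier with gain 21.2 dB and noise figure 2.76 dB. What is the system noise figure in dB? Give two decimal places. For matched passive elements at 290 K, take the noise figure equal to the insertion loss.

10.59 dB

Convert to linear (a loss of L dB is a gain of −L dB): F_i = 10^(NF_i/10), G_i = 10^(G_i,dB/10)
  Stage 1: F_1 = 10^(9.61/10) = 9.141, G_1 = 10^(−9.61/10) = 0.1094
  Stage 2: F_2 = 10^(0.951/10) = 1.245, G_2 = 10^(20.4/10) = 109.6
  Stage 3: F_3 = 10^(2.76/10) = 1.888, G_3 = 10^(21.2/10) = 131.8
Friis cascade:
  F = 9.141 + (1.245 − 1)/0.1094 + (1.888 − 1)/11.99 = 11.45
NF = 10 log₁₀(11.45) = 10.59 dB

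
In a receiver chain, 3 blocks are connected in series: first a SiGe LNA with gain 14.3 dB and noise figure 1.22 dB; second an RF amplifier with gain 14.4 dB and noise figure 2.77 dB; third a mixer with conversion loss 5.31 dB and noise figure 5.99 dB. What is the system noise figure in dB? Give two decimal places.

Convert to linear (a loss of L dB is a gain of −L dB): F_i = 10^(NF_i/10), G_i = 10^(G_i,dB/10)
  Stage 1: F_1 = 10^(1.22/10) = 1.324, G_1 = 10^(14.3/10) = 26.92
  Stage 2: F_2 = 10^(2.77/10) = 1.892, G_2 = 10^(14.4/10) = 27.54
  Stage 3: F_3 = 10^(5.99/10) = 3.972, G_3 = 10^(−5.31/10) = 0.2944
Friis cascade:
  F = 1.324 + (1.892 − 1)/26.92 + (3.972 − 1)/741.3 = 1.362
NF = 10 log₁₀(1.362) = 1.34 dB

1.34 dB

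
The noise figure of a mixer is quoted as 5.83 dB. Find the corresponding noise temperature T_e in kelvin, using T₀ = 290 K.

820 K

F = 10^(5.83/10) = 3.82825
T_e = (F − 1)·T₀ = (3.82825 − 1) × 290 = 820 K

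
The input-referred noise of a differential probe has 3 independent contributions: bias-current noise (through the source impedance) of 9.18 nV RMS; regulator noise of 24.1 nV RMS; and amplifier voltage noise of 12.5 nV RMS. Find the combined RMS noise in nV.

28.7 nV

Uncorrelated sources add in power (mean-square): V_tot = √(ΣV_i²)
V_tot = √[(9.18×10⁻⁹)² + (2.41×10⁻⁸)² + (1.25×10⁻⁸)²] = 2.87×10⁻⁸ V = 28.7 nV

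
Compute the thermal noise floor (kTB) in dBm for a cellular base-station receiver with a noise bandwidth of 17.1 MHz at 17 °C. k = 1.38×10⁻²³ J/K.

−101.6 dBm

T = 17 °C + 273.15 = 290.15 K
P_n = kTB = 1.38×10⁻²³ × 290.15 × 1.71×10⁷ = 6.85×10⁻¹⁴ W
In dBm: 10 log₁₀(6.85×10⁻¹⁴ / 10⁻³) = −101.6 dBm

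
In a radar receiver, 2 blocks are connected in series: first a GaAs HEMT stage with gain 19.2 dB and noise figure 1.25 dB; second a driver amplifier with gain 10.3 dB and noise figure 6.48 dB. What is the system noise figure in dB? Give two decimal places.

Convert to linear (a loss of L dB is a gain of −L dB): F_i = 10^(NF_i/10), G_i = 10^(G_i,dB/10)
  Stage 1: F_1 = 10^(1.25/10) = 1.334, G_1 = 10^(19.2/10) = 83.18
  Stage 2: F_2 = 10^(6.48/10) = 4.446, G_2 = 10^(10.3/10) = 10.72
Friis cascade:
  F = 1.334 + (4.446 − 1)/83.18 = 1.375
NF = 10 log₁₀(1.375) = 1.38 dB

1.38 dB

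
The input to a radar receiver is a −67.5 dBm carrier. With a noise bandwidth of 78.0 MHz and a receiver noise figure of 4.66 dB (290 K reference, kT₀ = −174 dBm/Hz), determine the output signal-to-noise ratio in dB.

22.9 dB

Noise floor: N = −174 + 10 log₁₀(B) + NF
10 log₁₀(7.80×10⁷) = 78.92 dB
N = −174 + 78.92 + 4.66 = −90.42 dBm
SNR = P_sig − N = −67.5 − (−90.42) = 22.92 dB → 22.9 dB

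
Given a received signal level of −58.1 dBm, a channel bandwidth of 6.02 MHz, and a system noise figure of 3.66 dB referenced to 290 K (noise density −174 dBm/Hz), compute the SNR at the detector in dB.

Noise floor: N = −174 + 10 log₁₀(B) + NF
10 log₁₀(6.02×10⁶) = 67.8 dB
N = −174 + 67.8 + 3.66 = −102.54 dBm
SNR = P_sig − N = −58.1 − (−102.54) = 44.44 dB → 44.4 dB

44.4 dB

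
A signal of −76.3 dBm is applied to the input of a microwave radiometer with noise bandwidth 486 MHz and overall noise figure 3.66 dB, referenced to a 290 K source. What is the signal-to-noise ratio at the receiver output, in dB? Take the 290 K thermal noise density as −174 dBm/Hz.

7.2 dB

Noise floor: N = −174 + 10 log₁₀(B) + NF
10 log₁₀(4.86×10⁸) = 86.87 dB
N = −174 + 86.87 + 3.66 = −83.47 dBm
SNR = P_sig − N = −76.3 − (−83.47) = 7.17 dB → 7.2 dB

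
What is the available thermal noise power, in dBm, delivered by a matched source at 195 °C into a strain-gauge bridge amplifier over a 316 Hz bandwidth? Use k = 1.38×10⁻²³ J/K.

T = 195 °C + 273.15 = 468.15 K
P_n = kTB = 1.38×10⁻²³ × 468.15 × 3.16×10² = 2.04×10⁻¹⁸ W
In dBm: 10 log₁₀(2.04×10⁻¹⁸ / 10⁻³) = −146.9 dBm

−146.9 dBm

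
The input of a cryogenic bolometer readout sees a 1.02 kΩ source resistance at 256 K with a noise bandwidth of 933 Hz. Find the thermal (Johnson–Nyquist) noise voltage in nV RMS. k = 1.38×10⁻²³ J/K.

116 nV

V_n = √(4kTRB)
4kTRB = 4 × 1.38×10⁻²³ × 256 × 1.02×10³ × 9.33×10² = 1.34×10⁻¹⁴ V²
V_n = √(1.34×10⁻¹⁴) = 1.16×10⁻⁷ V = 116 nV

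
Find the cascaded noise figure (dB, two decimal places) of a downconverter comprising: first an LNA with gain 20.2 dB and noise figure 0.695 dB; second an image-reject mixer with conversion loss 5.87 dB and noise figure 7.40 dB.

0.85 dB

Convert to linear (a loss of L dB is a gain of −L dB): F_i = 10^(NF_i/10), G_i = 10^(G_i,dB/10)
  Stage 1: F_1 = 10^(0.695/10) = 1.174, G_1 = 10^(20.2/10) = 104.7
  Stage 2: F_2 = 10^(7.40/10) = 5.495, G_2 = 10^(−5.87/10) = 0.2588
Friis cascade:
  F = 1.174 + (5.495 − 1)/104.7 = 1.216
NF = 10 log₁₀(1.216) = 0.85 dB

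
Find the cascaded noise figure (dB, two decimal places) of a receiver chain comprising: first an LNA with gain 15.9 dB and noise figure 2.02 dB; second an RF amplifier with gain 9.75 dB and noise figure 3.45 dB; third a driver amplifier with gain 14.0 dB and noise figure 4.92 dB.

Convert to linear (a loss of L dB is a gain of −L dB): F_i = 10^(NF_i/10), G_i = 10^(G_i,dB/10)
  Stage 1: F_1 = 10^(2.02/10) = 1.592, G_1 = 10^(15.9/10) = 38.90
  Stage 2: F_2 = 10^(3.45/10) = 2.213, G_2 = 10^(9.75/10) = 9.441
  Stage 3: F_3 = 10^(4.92/10) = 3.105, G_3 = 10^(14.0/10) = 25.12
Friis cascade:
  F = 1.592 + (2.213 − 1)/38.90 + (3.105 − 1)/367.3 = 1.629
NF = 10 log₁₀(1.629) = 2.12 dB

2.12 dB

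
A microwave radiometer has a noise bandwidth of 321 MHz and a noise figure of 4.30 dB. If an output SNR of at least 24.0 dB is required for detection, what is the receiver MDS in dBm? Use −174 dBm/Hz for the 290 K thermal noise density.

Sensitivity = −174 + 10 log₁₀(B) + NF + SNR_min
= −174 + 85.07 + 4.30 + 24.0
= −60.63 dBm → −60.6 dBm

−60.6 dBm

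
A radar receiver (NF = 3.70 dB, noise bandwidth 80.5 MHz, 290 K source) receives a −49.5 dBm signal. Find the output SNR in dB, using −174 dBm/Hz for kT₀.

41.7 dB

Noise floor: N = −174 + 10 log₁₀(B) + NF
10 log₁₀(8.05×10⁷) = 79.06 dB
N = −174 + 79.06 + 3.70 = −91.24 dBm
SNR = P_sig − N = −49.5 − (−91.24) = 41.74 dB → 41.7 dB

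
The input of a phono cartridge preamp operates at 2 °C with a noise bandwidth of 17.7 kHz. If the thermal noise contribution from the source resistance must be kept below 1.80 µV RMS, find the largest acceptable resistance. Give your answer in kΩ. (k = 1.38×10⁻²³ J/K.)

T = 2 °C + 273.15 = 275.15 K
Johnson–Nyquist: V_n = √(4kTRB) ⇒ R = V_n² / (4kTB)
4kTB = 4 × 1.38×10⁻²³ × 275.15 × 1.77×10⁴ = 2.69×10⁻¹⁶
R = (1.80×10⁻⁶)² / 2.69×10⁻¹⁶ = 1.21×10⁴ Ω = 12.1 kΩ

12.1 kΩ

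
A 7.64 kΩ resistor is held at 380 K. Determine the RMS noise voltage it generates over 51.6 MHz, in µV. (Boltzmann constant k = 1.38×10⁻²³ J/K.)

90.9 µV

V_n = √(4kTRB)
4kTRB = 4 × 1.38×10⁻²³ × 380 × 7.64×10³ × 5.16×10⁷ = 8.27×10⁻⁹ V²
V_n = √(8.27×10⁻⁹) = 9.09×10⁻⁵ V = 90.9 µV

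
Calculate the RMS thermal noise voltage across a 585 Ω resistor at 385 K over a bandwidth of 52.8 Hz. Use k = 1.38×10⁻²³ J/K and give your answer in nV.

V_n = √(4kTRB)
4kTRB = 4 × 1.38×10⁻²³ × 385 × 5.85×10² × 5.28×10¹ = 6.56×10⁻¹⁶ V²
V_n = √(6.56×10⁻¹⁶) = 2.56×10⁻⁸ V = 25.6 nV

25.6 nV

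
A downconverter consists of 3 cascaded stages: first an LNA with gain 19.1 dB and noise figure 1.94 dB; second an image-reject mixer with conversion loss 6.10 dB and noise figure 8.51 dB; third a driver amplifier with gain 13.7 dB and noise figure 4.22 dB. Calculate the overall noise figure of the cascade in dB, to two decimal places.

2.36 dB

Convert to linear (a loss of L dB is a gain of −L dB): F_i = 10^(NF_i/10), G_i = 10^(G_i,dB/10)
  Stage 1: F_1 = 10^(1.94/10) = 1.563, G_1 = 10^(19.1/10) = 81.28
  Stage 2: F_2 = 10^(8.51/10) = 7.096, G_2 = 10^(−6.10/10) = 0.2455
  Stage 3: F_3 = 10^(4.22/10) = 2.642, G_3 = 10^(13.7/10) = 23.44
Friis cascade:
  F = 1.563 + (7.096 − 1)/81.28 + (2.642 − 1)/19.95 = 1.720
NF = 10 log₁₀(1.720) = 2.36 dB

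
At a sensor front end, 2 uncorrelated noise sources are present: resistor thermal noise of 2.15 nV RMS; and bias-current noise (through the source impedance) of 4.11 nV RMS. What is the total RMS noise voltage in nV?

Uncorrelated sources add in power (mean-square): V_tot = √(ΣV_i²)
V_tot = √[(2.15×10⁻⁹)² + (4.11×10⁻⁹)²] = 4.64×10⁻⁹ V = 4.64 nV

4.64 nV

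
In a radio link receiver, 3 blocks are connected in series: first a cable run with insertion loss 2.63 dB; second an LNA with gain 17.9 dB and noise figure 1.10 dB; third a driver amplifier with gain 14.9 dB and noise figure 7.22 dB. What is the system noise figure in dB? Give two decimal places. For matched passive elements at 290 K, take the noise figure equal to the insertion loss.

Convert to linear (a loss of L dB is a gain of −L dB): F_i = 10^(NF_i/10), G_i = 10^(G_i,dB/10)
  Stage 1: F_1 = 10^(2.63/10) = 1.832, G_1 = 10^(−2.63/10) = 0.5458
  Stage 2: F_2 = 10^(1.10/10) = 1.288, G_2 = 10^(17.9/10) = 61.66
  Stage 3: F_3 = 10^(7.22/10) = 5.272, G_3 = 10^(14.9/10) = 30.90
Friis cascade:
  F = 1.832 + (1.288 − 1)/0.5458 + (5.272 − 1)/33.65 = 2.487
NF = 10 log₁₀(2.487) = 3.96 dB

3.96 dB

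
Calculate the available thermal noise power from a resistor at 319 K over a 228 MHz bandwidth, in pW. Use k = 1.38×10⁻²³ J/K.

1.00 pW

P_n = kTB = 1.38×10⁻²³ × 319 × 2.28×10⁸ = 1.00×10⁻¹² W = 1.00 pW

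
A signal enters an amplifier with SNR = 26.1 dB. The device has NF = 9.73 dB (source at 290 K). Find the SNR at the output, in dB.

By definition F = SNR_in/SNR_out, so in dB: SNR_out = SNR_in − NF
SNR_out = 26.1 − 9.73 = 16.37 dB

16.37 dB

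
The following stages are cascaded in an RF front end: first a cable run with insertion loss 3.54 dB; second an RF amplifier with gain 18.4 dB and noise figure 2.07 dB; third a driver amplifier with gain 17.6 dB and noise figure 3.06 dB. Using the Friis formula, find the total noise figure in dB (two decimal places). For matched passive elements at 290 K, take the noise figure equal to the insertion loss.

Convert to linear (a loss of L dB is a gain of −L dB): F_i = 10^(NF_i/10), G_i = 10^(G_i,dB/10)
  Stage 1: F_1 = 10^(3.54/10) = 2.259, G_1 = 10^(−3.54/10) = 0.4426
  Stage 2: F_2 = 10^(2.07/10) = 1.611, G_2 = 10^(18.4/10) = 69.18
  Stage 3: F_3 = 10^(3.06/10) = 2.023, G_3 = 10^(17.6/10) = 57.54
Friis cascade:
  F = 2.259 + (1.611 − 1)/0.4426 + (2.023 − 1)/30.62 = 3.673
NF = 10 log₁₀(3.673) = 5.65 dB

5.65 dB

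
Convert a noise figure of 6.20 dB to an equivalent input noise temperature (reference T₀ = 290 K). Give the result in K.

919 K

F = 10^(6.20/10) = 4.16869
T_e = (F − 1)·T₀ = (4.16869 − 1) × 290 = 919 K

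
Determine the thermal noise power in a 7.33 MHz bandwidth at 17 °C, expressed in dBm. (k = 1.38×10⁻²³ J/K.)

T = 17 °C + 273.15 = 290.15 K
P_n = kTB = 1.38×10⁻²³ × 290.15 × 7.33×10⁶ = 2.93×10⁻¹⁴ W
In dBm: 10 log₁₀(2.93×10⁻¹⁴ / 10⁻³) = −105.3 dBm

−105.3 dBm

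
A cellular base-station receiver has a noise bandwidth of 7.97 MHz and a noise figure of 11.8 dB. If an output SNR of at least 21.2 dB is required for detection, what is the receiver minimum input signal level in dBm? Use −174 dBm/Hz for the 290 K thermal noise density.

Sensitivity = −174 + 10 log₁₀(B) + NF + SNR_min
= −174 + 69.01 + 11.8 + 21.2
= −71.99 dBm → −72.0 dBm

−72.0 dBm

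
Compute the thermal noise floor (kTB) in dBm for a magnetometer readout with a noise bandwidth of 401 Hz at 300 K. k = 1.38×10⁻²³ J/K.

P_n = kTB = 1.38×10⁻²³ × 300 × 4.01×10² = 1.66×10⁻¹⁸ W
In dBm: 10 log₁₀(1.66×10⁻¹⁸ / 10⁻³) = −147.8 dBm

−147.8 dBm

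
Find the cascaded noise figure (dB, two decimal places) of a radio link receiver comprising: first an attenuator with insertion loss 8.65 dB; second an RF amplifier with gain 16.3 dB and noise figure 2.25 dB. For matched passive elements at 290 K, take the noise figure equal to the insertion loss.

Convert to linear (a loss of L dB is a gain of −L dB): F_i = 10^(NF_i/10), G_i = 10^(G_i,dB/10)
  Stage 1: F_1 = 10^(8.65/10) = 7.328, G_1 = 10^(−8.65/10) = 0.1365
  Stage 2: F_2 = 10^(2.25/10) = 1.679, G_2 = 10^(16.3/10) = 42.66
Friis cascade:
  F = 7.328 + (1.679 − 1)/0.1365 = 12.30
NF = 10 log₁₀(12.30) = 10.90 dB

10.90 dB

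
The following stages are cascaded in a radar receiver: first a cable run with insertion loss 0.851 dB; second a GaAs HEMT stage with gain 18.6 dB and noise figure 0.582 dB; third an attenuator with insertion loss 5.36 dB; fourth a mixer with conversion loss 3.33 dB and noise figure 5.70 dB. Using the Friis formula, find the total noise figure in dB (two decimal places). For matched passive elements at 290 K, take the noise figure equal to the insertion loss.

Convert to linear (a loss of L dB is a gain of −L dB): F_i = 10^(NF_i/10), G_i = 10^(G_i,dB/10)
  Stage 1: F_1 = 10^(0.851/10) = 1.216, G_1 = 10^(−0.851/10) = 0.8221
  Stage 2: F_2 = 10^(0.582/10) = 1.143, G_2 = 10^(18.6/10) = 72.44
  Stage 3: F_3 = 10^(5.36/10) = 3.436, G_3 = 10^(−5.36/10) = 0.2911
  Stage 4: F_4 = 10^(5.70/10) = 3.715, G_4 = 10^(−3.33/10) = 0.4645
Friis cascade:
  F = 1.216 + (1.143 − 1)/0.8221 + (3.436 − 1)/59.55 + (3.715 − 1)/17.33 = 1.588
NF = 10 log₁₀(1.588) = 2.01 dB

2.01 dB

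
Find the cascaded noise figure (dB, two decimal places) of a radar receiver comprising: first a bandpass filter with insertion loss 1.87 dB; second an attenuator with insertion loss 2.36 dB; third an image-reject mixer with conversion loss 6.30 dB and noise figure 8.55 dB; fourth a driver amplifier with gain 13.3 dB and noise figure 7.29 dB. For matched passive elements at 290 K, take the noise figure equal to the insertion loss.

Convert to linear (a loss of L dB is a gain of −L dB): F_i = 10^(NF_i/10), G_i = 10^(G_i,dB/10)
  Stage 1: F_1 = 10^(1.87/10) = 1.538, G_1 = 10^(−1.87/10) = 0.6501
  Stage 2: F_2 = 10^(2.36/10) = 1.722, G_2 = 10^(−2.36/10) = 0.5808
  Stage 3: F_3 = 10^(8.55/10) = 7.161, G_3 = 10^(−6.30/10) = 0.2344
  Stage 4: F_4 = 10^(7.29/10) = 5.358, G_4 = 10^(13.3/10) = 21.38
Friis cascade:
  F = 1.538 + (1.722 − 1)/0.6501 + (7.161 − 1)/0.3776 + (5.358 − 1)/0.08851 = 68.20
NF = 10 log₁₀(68.20) = 18.34 dB

18.34 dB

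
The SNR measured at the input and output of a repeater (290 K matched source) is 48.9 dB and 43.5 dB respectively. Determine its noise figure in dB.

NF (dB) = SNR_in(dB) − SNR_out(dB) when the source is at T₀
NF = 48.9 − 43.5 = 5.4 dB

5.4 dB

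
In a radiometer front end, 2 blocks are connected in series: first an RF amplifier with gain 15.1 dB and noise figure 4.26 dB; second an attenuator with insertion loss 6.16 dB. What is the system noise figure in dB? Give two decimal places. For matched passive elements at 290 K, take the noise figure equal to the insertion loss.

4.41 dB

Convert to linear (a loss of L dB is a gain of −L dB): F_i = 10^(NF_i/10), G_i = 10^(G_i,dB/10)
  Stage 1: F_1 = 10^(4.26/10) = 2.667, G_1 = 10^(15.1/10) = 32.36
  Stage 2: F_2 = 10^(6.16/10) = 4.130, G_2 = 10^(−6.16/10) = 0.2421
Friis cascade:
  F = 2.667 + (4.130 − 1)/32.36 = 2.764
NF = 10 log₁₀(2.764) = 4.41 dB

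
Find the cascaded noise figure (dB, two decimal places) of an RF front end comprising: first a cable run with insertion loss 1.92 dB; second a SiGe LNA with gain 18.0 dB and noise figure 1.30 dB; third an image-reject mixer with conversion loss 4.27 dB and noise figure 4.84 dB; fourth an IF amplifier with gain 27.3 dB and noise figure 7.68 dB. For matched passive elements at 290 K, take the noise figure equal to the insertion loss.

Convert to linear (a loss of L dB is a gain of −L dB): F_i = 10^(NF_i/10), G_i = 10^(G_i,dB/10)
  Stage 1: F_1 = 10^(1.92/10) = 1.556, G_1 = 10^(−1.92/10) = 0.6427
  Stage 2: F_2 = 10^(1.30/10) = 1.349, G_2 = 10^(18.0/10) = 63.10
  Stage 3: F_3 = 10^(4.84/10) = 3.048, G_3 = 10^(−4.27/10) = 0.3741
  Stage 4: F_4 = 10^(7.68/10) = 5.861, G_4 = 10^(27.3/10) = 537.0
Friis cascade:
  F = 1.556 + (1.349 − 1)/0.6427 + (3.048 − 1)/40.55 + (5.861 − 1)/15.17 = 2.470
NF = 10 log₁₀(2.470) = 3.93 dB

3.93 dB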